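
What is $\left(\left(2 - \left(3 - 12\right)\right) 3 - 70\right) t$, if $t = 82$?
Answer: $-3034$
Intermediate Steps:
$\left(\left(2 - \left(3 - 12\right)\right) 3 - 70\right) t = \left(\left(2 - \left(3 - 12\right)\right) 3 - 70\right) 82 = \left(\left(2 - -9\right) 3 - 70\right) 82 = \left(\left(2 + 9\right) 3 - 70\right) 82 = \left(11 \cdot 3 - 70\right) 82 = \left(33 - 70\right) 82 = \left(-37\right) 82 = -3034$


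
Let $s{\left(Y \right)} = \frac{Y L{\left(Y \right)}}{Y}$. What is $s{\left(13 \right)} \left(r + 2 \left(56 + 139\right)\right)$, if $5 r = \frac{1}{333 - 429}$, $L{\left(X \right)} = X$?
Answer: $\frac{2433587}{480} \approx 5070.0$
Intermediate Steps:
$s{\left(Y \right)} = Y$ ($s{\left(Y \right)} = \frac{Y Y}{Y} = \frac{Y^{2}}{Y} = Y$)
$r = - \frac{1}{480}$ ($r = \frac{1}{5 \left(333 - 429\right)} = \frac{1}{5 \left(-96\right)} = \frac{1}{5} \left(- \frac{1}{96}\right) = - \frac{1}{480} \approx -0.0020833$)
$s{\left(13 \right)} \left(r + 2 \left(56 + 139\right)\right) = 13 \left(- \frac{1}{480} + 2 \left(56 + 139\right)\right) = 13 \left(- \frac{1}{480} + 2 \cdot 195\right) = 13 \left(- \frac{1}{480} + 390\right) = 13 \cdot \frac{187199}{480} = \frac{2433587}{480}$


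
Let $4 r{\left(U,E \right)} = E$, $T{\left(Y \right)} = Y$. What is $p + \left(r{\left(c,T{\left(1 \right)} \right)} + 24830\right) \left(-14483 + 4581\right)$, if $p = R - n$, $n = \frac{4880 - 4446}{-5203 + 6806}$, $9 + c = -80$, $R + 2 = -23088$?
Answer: $- \frac{112618639403}{458} \approx -2.4589 \cdot 10^{8}$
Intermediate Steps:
$R = -23090$ ($R = -2 - 23088 = -23090$)
$c = -89$ ($c = -9 - 80 = -89$)
$n = \frac{62}{229}$ ($n = \frac{434}{1603} = 434 \cdot \frac{1}{1603} = \frac{62}{229} \approx 0.27074$)
$p = - \frac{5287672}{229}$ ($p = -23090 - \frac{62}{229} = - \frac{5287672}{229} \approx -23090.0$)
$r{\left(U,E \right)} = \frac{E}{4}$
$p + \left(r{\left(c,T{\left(1 \right)} \right)} + 24830\right) \left(-14483 + 4581\right) = - \frac{5287672}{229} + \left(\frac{1}{4} \cdot 1 + 24830\right) \left(-14483 + 4581\right) = - \frac{5287672}{229} + \left(\frac{1}{4} + 24830\right) \left(-9902\right) = - \frac{5287672}{229} + \frac{99321}{4} \left(-9902\right) = - \frac{5287672}{229} - \frac{491738271}{2} = - \frac{112618639403}{458}$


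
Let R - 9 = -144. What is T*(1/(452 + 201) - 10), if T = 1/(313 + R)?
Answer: -6529/116234 ≈ -0.056171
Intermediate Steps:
R = -135 (R = 9 - 144 = -135)
T = 1/178 (T = 1/(313 - 135) = 1/178 ≈ 0.0056180)
T*(1/(452 + 201) - 10) = (1/(452 + 201) - 10)/178 = (1/653 - 10)/178 = (1/178)*(-6529/653) = -6529/116234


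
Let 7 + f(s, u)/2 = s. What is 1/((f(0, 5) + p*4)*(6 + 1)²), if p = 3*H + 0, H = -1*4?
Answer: -1/3038 ≈ -0.00032916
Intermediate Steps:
H = -4
f(s, u) = -14 + 2*s
p = -12 (p = 3*(-4) + 0 = -12 + 0 = -12)
1/((f(0, 5) + p*4)*(6 + 1)²) = 1/(((-14 + 2*0) - 12*4)*(6 + 1)²) = 1/(((-14 + 0) - 48)*7²) = 1/((-14 - 48)*49) = 1/(-62*49) = 1/(-3038) = -1/3038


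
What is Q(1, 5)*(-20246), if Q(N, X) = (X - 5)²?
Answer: 0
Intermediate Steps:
Q(N, X) = (-5 + X)²
Q(1, 5)*(-20246) = (-5 + 5)²*(-20246) = 0²*(-20246) = 0*(-20246) = 0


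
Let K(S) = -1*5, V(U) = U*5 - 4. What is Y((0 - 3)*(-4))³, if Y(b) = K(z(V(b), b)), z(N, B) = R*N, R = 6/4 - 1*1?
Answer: -125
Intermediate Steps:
R = ½ (R = 6*(¼) - 1 = 3/2 - 1 = ½ ≈ 0.50000)
V(U) = -4 + 5*U (V(U) = 5*U - 4 = -4 + 5*U)
z(N, B) = N/2
K(S) = -5
Y(b) = -5
Y((0 - 3)*(-4))³ = (-5)³ = -125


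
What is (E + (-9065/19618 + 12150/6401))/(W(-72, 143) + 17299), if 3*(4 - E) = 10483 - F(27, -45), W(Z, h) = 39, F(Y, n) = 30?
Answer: -1310585673833/6531648583452 ≈ -0.20065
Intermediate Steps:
E = -10441/3 (E = 4 - (10483 - 1*30)/3 = 4 - (10483 - 30)/3 = 4 - ⅓*10453 = 4 - 10453/3 = -10441/3 ≈ -3480.3)
(E + (-9065/19618 + 12150/6401))/(W(-72, 143) + 17299) = (-10441/3 + (-9065/19618 + 12150/6401))/(39 + 17299) = (-10441/3 + (-9065*1/19618 + 12150*(1/6401)))/17338 = (-10441/3 + (-9065/19618 + 12150/6401))*(1/17338) = (-10441/3 + 180333635/125574818)*(1/17338) = -1310585673833/376724454*1/17338 = -1310585673833/6531648583452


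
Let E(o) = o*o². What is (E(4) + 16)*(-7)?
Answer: -560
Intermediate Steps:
E(o) = o³
(E(4) + 16)*(-7) = (4³ + 16)*(-7) = (64 + 16)*(-7) = 80*(-7) = -560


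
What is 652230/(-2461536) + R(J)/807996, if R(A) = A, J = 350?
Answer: -115991555/438472496 ≈ -0.26454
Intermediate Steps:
652230/(-2461536) + R(J)/807996 = 652230/(-2461536) + 350/807996 = 652230*(-1/2461536) + 350*(1/807996) = -36235/136752 + 25/57714 = -115991555/438472496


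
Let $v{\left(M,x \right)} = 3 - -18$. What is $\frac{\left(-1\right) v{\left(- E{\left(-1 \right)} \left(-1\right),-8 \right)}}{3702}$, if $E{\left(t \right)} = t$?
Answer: $- \frac{7}{1234} \approx -0.0056726$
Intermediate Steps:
$v{\left(M,x \right)} = 21$ ($v{\left(M,x \right)} = 3 + 18 = 21$)
$\frac{\left(-1\right) v{\left(- E{\left(-1 \right)} \left(-1\right),-8 \right)}}{3702} = \frac{\left(-1\right) 21}{3702} = \left(-21\right) \frac{1}{3702} = - \frac{7}{1234}$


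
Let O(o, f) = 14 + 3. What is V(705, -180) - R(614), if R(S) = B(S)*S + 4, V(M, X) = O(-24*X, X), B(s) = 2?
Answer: -1215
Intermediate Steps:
O(o, f) = 17
V(M, X) = 17
R(S) = 4 + 2*S (R(S) = 2*S + 4 = 4 + 2*S)
V(705, -180) - R(614) = 17 - (4 + 2*614) = 17 - (4 + 1228) = 17 - 1*1232 = 17 - 1232 = -1215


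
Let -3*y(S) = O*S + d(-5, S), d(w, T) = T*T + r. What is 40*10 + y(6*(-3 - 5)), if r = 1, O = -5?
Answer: -1345/3 ≈ -448.33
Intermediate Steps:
d(w, T) = 1 + T² (d(w, T) = T*T + 1 = T² + 1 = 1 + T²)
y(S) = -⅓ - S²/3 + 5*S/3 (y(S) = -(-5*S + (1 + S²))/3 = -(1 + S² - 5*S)/3 = -⅓ - S²/3 + 5*S/3)
40*10 + y(6*(-3 - 5)) = 40*10 + (-⅓ - 36*(-3 - 5)²/3 + 5*(6*(-3 - 5))/3) = 400 + (-⅓ - (6*(-8))²/3 + 5*(6*(-8))/3) = 400 + (-⅓ - ⅓*(-48)² + (5/3)*(-48)) = 400 + (-⅓ - ⅓*2304 - 80) = 400 + (-⅓ - 768 - 80) = 400 - 2545/3 = -1345/3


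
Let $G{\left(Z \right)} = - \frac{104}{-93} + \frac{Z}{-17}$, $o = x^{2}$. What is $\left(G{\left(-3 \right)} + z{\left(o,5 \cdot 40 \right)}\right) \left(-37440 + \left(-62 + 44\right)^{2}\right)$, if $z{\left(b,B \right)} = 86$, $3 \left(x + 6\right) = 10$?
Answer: $- \frac{1707496836}{527} \approx -3.24 \cdot 10^{6}$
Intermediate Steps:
$x = - \frac{8}{3}$ ($x = -6 + \frac{1}{3} \cdot 10 = -6 + \frac{10}{3} = - \frac{8}{3} \approx -2.6667$)
$o = \frac{64}{9}$ ($o = \left(- \frac{8}{3}\right)^{2} = \frac{64}{9} \approx 7.1111$)
$G{\left(Z \right)} = \frac{104}{93} - \frac{Z}{17}$ ($G{\left(Z \right)} = \left(-104\right) \left(- \frac{1}{93}\right) + Z \left(- \frac{1}{17}\right) = \frac{104}{93} - \frac{Z}{17}$)
$\left(G{\left(-3 \right)} + z{\left(o,5 \cdot 40 \right)}\right) \left(-37440 + \left(-62 + 44\right)^{2}\right) = \left(\left(\frac{104}{93} - - \frac{3}{17}\right) + 86\right) \left(-37440 + \left(-62 + 44\right)^{2}\right) = \left(\left(\frac{104}{93} + \frac{3}{17}\right) + 86\right) \left(-37440 + \left(-18\right)^{2}\right) = \left(\frac{2047}{1581} + 86\right) \left(-37440 + 324\right) = \frac{138013}{1581} \left(-37116\right) = - \frac{1707496836}{527}$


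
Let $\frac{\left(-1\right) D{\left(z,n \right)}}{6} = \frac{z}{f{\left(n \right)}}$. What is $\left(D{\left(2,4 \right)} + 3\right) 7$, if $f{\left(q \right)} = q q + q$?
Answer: $\frac{84}{5} \approx 16.8$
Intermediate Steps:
$f{\left(q \right)} = q + q^{2}$ ($f{\left(q \right)} = q^{2} + q = q + q^{2}$)
$D{\left(z,n \right)} = - \frac{6 z}{n \left(1 + n\right)}$ ($D{\left(z,n \right)} = - 6 \frac{z}{n \left(1 + n\right)} = - \frac{6 z}{n \left(1 + n\right)}$)
$\left(D{\left(2,4 \right)} + 3\right) 7 = \left(\left(-6\right) 2 \cdot \frac{1}{4} \frac{1}{1 + 4} + 3\right) 7 = \left(\left(-6\right) 2 \cdot \frac{1}{4} \cdot \frac{1}{5} + 3\right) 7 = \left(- \frac{3}{5} + 3\right) 7 = \frac{12}{5} \cdot 7 = \frac{84}{5}$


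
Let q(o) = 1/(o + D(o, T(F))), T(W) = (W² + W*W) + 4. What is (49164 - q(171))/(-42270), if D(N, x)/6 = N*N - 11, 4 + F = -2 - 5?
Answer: -8630789363/7420540770 ≈ -1.1631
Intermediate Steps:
F = -11 (F = -4 + (-2 - 5) = -4 - 7 = -11)
T(W) = 4 + 2*W² (T(W) = (W² + W²) + 4 = 2*W² + 4 = 4 + 2*W²)
D(N, x) = -66 + 6*N² (D(N, x) = 6*(N*N - 11) = 6*(N² - 11) = 6*(-11 + N²) = -66 + 6*N²)
q(o) = 1/(-66 + o + 6*o²) (q(o) = 1/(o + (-66 + 6*o²)) = 1/(-66 + o + 6*o²))
(49164 - q(171))/(-42270) = (49164 - 1/(-66 + 171 + 6*171²))/(-42270) = (49164 - 1/(-66 + 171 + 6*29241))*(-1/42270) = (49164 - 1/(-66 + 171 + 175446))*(-1/42270) = (49164 - 1/175551)*(-1/42270) = (8630789363/175551)*(-1/42270) = -8630789363/7420540770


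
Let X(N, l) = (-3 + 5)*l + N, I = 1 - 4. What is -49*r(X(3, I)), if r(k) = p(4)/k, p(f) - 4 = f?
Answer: 392/3 ≈ 130.67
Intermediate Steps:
p(f) = 4 + f
I = -3
X(N, l) = N + 2*l (X(N, l) = 2*l + N = N + 2*l)
r(k) = 8/k (r(k) = (4 + 4)/k = 8/k)
-49*r(X(3, I)) = -392/(3 + 2*(-3)) = -392/(3 - 6) = -392/(-3) = -392*(-1)/3 = -49*(-8/3) = 392/3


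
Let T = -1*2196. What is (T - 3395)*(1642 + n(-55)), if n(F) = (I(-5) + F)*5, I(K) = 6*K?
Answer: -6804247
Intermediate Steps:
T = -2196
n(F) = -150 + 5*F (n(F) = (6*(-5) + F)*5 = (-30 + F)*5 = -150 + 5*F)
(T - 3395)*(1642 + n(-55)) = (-2196 - 3395)*(1642 + (-150 + 5*(-55))) = -5591*(1642 + (-150 - 275)) = -5591*(1642 - 425) = -5591*1217 = -6804247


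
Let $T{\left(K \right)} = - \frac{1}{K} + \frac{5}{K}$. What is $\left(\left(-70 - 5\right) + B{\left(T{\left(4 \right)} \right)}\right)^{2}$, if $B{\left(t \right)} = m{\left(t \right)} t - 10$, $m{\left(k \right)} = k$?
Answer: $7056$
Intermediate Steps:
$T{\left(K \right)} = \frac{4}{K}$
$B{\left(t \right)} = -10 + t^{2}$ ($B{\left(t \right)} = t t - 10 = t^{2} - 10 = -10 + t^{2}$)
$\left(\left(-70 - 5\right) + B{\left(T{\left(4 \right)} \right)}\right)^{2} = \left(\left(-70 - 5\right) - \left(10 - \left(\frac{4}{4}\right)^{2}\right)\right)^{2} = \left(\left(-70 - 5\right) - \left(10 - \left(4 \cdot \frac{1}{4}\right)^{2}\right)\right)^{2} = \left(-75 - \left(10 - 1^{2}\right)\right)^{2} = \left(-75 + \left(-10 + 1\right)\right)^{2} = \left(-75 - 9\right)^{2} = \left(-84\right)^{2} = 7056$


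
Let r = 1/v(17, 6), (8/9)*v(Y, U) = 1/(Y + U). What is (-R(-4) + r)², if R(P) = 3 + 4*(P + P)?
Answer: 198025/81 ≈ 2444.8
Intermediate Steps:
v(Y, U) = 9/(8*(U + Y)) (v(Y, U) = 9/(8*(Y + U)) = 9/(8*(U + Y)))
R(P) = 3 + 8*P (R(P) = 3 + 4*(2*P) = 3 + 8*P)
r = 184/9 (r = 1/(9/(8*(6 + 17))) = 1/((9/8)/23) = 1/((9/8)*(1/23)) = 1/(9/184) = 184/9 ≈ 20.444)
(-R(-4) + r)² = (-(3 + 8*(-4)) + 184/9)² = (-(3 - 32) + 184/9)² = (-1*(-29) + 184/9)² = (29 + 184/9)² = (445/9)² = 198025/81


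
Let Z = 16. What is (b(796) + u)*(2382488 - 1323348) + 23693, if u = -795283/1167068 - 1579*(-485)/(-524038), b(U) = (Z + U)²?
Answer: 53386688945473346661974/76448497573 ≈ 6.9833e+11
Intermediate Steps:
b(U) = (16 + U)²
u = -655258346587/305793990292 (u = -795283*1/1167068 + 765815*(-1/524038) = -795283/1167068 - 765815/524038 = -655258346587/305793990292 ≈ -2.1428)
(b(796) + u)*(2382488 - 1323348) + 23693 = ((16 + 796)² - 655258346587/305793990292)*(2382488 - 1323348) + 23693 = (812² - 655258346587/305793990292)*1059140 + 23693 = (659344 - 655258346587/305793990292)*1059140 + 23693 = (201622777476741861/305793990292)*1059140 + 23693 = 53386687134179093664885/76448497573 + 23693 = 53386688945473346661974/76448497573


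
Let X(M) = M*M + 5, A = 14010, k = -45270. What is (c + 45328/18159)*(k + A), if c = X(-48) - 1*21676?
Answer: 3664089060500/6053 ≈ 6.0533e+8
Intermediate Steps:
X(M) = 5 + M² (X(M) = M² + 5 = 5 + M²)
c = -19367 (c = (5 + (-48)²) - 1*21676 = (5 + 2304) - 21676 = 2309 - 21676 = -19367)
(c + 45328/18159)*(k + A) = (-19367 + 45328/18159)*(-45270 + 14010) = (-19367 + 45328*(1/18159))*(-31260) = (-19367 + 45328/18159)*(-31260) = -351640025/18159*(-31260) = 3664089060500/6053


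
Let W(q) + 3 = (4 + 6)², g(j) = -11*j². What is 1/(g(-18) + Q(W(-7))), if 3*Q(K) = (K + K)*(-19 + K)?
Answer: 1/1480 ≈ 0.00067568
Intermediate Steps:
W(q) = 97 (W(q) = -3 + (4 + 6)² = -3 + 10² = -3 + 100 = 97)
Q(K) = 2*K*(-19 + K)/3 (Q(K) = ((K + K)*(-19 + K))/3 = ((2*K)*(-19 + K))/3 = (2*K*(-19 + K))/3 = 2*K*(-19 + K)/3)
1/(g(-18) + Q(W(-7))) = 1/(-11*(-18)² + (⅔)*97*(-19 + 97)) = 1/(-11*324 + (⅔)*97*78) = 1/(-3564 + 5044) = 1/1480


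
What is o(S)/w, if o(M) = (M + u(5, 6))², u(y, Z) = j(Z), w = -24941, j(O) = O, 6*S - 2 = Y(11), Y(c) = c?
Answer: -49/18324 ≈ -0.0026741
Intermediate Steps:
S = 13/6 (S = ⅓ + (⅙)*11 = ⅓ + 11/6 = 13/6 ≈ 2.1667)
u(y, Z) = Z
o(M) = (6 + M)² (o(M) = (M + 6)² = (6 + M)²)
o(S)/w = (6 + 13/6)²/(-24941) = (49/6)²*(-1/24941) = (2401/36)*(-1/24941) = -49/18324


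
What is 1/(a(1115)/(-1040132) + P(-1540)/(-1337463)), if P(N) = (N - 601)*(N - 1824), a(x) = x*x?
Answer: -1391138065116/9154135104943 ≈ -0.15197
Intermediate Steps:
a(x) = x²
P(N) = (-1824 + N)*(-601 + N) (P(N) = (-601 + N)*(-1824 + N) = (-1824 + N)*(-601 + N))
1/(a(1115)/(-1040132) + P(-1540)/(-1337463)) = 1/(1115²/(-1040132) + (1096224 + (-1540)² - 2425*(-1540))/(-1337463)) = 1/(1243225*(-1/1040132) + (1096224 + 2371600 + 3734500)*(-1/1337463)) = 1/(-1243225/1040132 + 7202324*(-1/1337463)) = 1/(-1243225/1040132 - 7202324/1337463) = 1/(-9154135104943/1391138065116) = -1391138065116/9154135104943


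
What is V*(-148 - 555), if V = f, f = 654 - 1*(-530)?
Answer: -832352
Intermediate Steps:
f = 1184 (f = 654 + 530 = 1184)
V = 1184
V*(-148 - 555) = 1184*(-148 - 555) = 1184*(-703) = -832352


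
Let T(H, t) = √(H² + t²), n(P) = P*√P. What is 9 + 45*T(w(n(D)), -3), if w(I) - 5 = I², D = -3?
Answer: 9 + 45*√493 ≈ 1008.2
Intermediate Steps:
n(P) = P^(3/2)
w(I) = 5 + I²
9 + 45*T(w(n(D)), -3) = 9 + 45*√((5 + ((-3)^(3/2))²)² + (-3)²) = 9 + 45*√((5 + (-3*I*√3)²)² + 9) = 9 + 45*√((5 - 27)² + 9) = 9 + 45*√((-22)² + 9) = 9 + 45*√(484 + 9) = 9 + 45*√493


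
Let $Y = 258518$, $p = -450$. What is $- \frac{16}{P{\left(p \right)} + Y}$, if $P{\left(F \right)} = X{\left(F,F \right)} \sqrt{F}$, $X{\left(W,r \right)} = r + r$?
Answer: $- \frac{1034072}{16799014081} - \frac{54000 i \sqrt{2}}{16799014081} \approx -6.1556 \cdot 10^{-5} - 4.546 \cdot 10^{-6} i$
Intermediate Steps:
$X{\left(W,r \right)} = 2 r$
$P{\left(F \right)} = 2 F^{\frac{3}{2}}$ ($P{\left(F \right)} = 2 F \sqrt{F} = 2 F^{\frac{3}{2}}$)
$- \frac{16}{P{\left(p \right)} + Y} = - \frac{16}{2 \left(-450\right)^{\frac{3}{2}} + 258518} = - \frac{16}{2 \left(- 6750 i \sqrt{2}\right) + 258518} = - \frac{16}{- 13500 i \sqrt{2} + 258518} = - \frac{16}{258518 - 13500 i \sqrt{2}}$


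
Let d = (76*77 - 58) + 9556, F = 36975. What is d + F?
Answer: 52325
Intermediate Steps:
d = 15350 (d = (5852 - 58) + 9556 = 5794 + 9556 = 15350)
d + F = 15350 + 36975 = 52325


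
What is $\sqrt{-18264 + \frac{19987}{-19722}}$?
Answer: $\frac{i \sqrt{7104310018590}}{19722} \approx 135.15 i$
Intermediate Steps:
$\sqrt{-18264 + \frac{19987}{-19722}} = \sqrt{-18264 + 19987 \left(- \frac{1}{19722}\right)} = \sqrt{-18264 - \frac{19987}{19722}} = \sqrt{- \frac{360222595}{19722}} = \frac{i \sqrt{7104310018590}}{19722}$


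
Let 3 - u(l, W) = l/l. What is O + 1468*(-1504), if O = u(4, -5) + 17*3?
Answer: -2207819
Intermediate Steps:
u(l, W) = 2 (u(l, W) = 3 - l/l = 3 - 1*1 = 3 - 1 = 2)
O = 53 (O = 2 + 17*3 = 2 + 51 = 53)
O + 1468*(-1504) = 53 + 1468*(-1504) = 53 - 2207872 = -2207819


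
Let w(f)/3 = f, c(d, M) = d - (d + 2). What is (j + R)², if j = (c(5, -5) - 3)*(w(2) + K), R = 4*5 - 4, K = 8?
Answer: 2916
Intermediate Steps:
c(d, M) = -2 (c(d, M) = d - (2 + d) = d + (-2 - d) = -2)
w(f) = 3*f
R = 16 (R = 20 - 4 = 16)
j = -70 (j = (-2 - 3)*(3*2 + 8) = -5*(6 + 8) = -5*14 = -70)
(j + R)² = (-70 + 16)² = (-54)² = 2916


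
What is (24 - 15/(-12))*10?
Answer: 505/2 ≈ 252.50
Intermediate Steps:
(24 - 15/(-12))*10 = (24 - 15*(-1/12))*10 = (24 + 5/4)*10 = (101/4)*10 = 505/2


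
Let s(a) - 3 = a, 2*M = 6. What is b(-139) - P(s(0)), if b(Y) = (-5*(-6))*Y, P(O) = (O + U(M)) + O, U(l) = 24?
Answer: -4200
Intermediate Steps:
M = 3 (M = (½)*6 = 3)
s(a) = 3 + a
P(O) = 24 + 2*O (P(O) = (O + 24) + O = (24 + O) + O = 24 + 2*O)
b(Y) = 30*Y
b(-139) - P(s(0)) = 30*(-139) - (24 + 2*(3 + 0)) = -4170 - (24 + 2*3) = -4170 - (24 + 6) = -4170 - 1*30 = -4170 - 30 = -4200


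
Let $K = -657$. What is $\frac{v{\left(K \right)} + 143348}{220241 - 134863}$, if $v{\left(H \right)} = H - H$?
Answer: $\frac{71674}{42689} \approx 1.679$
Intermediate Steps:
$v{\left(H \right)} = 0$
$\frac{v{\left(K \right)} + 143348}{220241 - 134863} = \frac{0 + 143348}{220241 - 134863} = \frac{143348}{85378} = 143348 \cdot \frac{1}{85378} = \frac{71674}{42689}$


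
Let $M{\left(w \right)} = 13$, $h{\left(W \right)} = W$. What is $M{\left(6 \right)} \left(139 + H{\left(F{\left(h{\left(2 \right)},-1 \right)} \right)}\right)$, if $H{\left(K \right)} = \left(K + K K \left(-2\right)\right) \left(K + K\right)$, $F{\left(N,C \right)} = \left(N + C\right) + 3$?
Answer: $-1105$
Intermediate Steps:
$F{\left(N,C \right)} = 3 + C + N$ ($F{\left(N,C \right)} = \left(C + N\right) + 3 = 3 + C + N$)
$H{\left(K \right)} = 2 K \left(K - 2 K^{2}\right)$ ($H{\left(K \right)} = \left(K + K^{2} \left(-2\right)\right) 2 K = \left(K - 2 K^{2}\right) 2 K = 2 K \left(K - 2 K^{2}\right)$)
$M{\left(6 \right)} \left(139 + H{\left(F{\left(h{\left(2 \right)},-1 \right)} \right)}\right) = 13 \left(139 + \left(3 - 1 + 2\right)^{2} \left(2 - 4 \left(3 - 1 + 2\right)\right)\right) = 13 \left(139 + 4^{2} \left(2 - 16\right)\right) = 13 \left(139 + 16 \left(2 - 16\right)\right) = 13 \left(139 + 16 \left(-14\right)\right) = 13 \left(139 - 224\right) = 13 \left(-85\right) = -1105$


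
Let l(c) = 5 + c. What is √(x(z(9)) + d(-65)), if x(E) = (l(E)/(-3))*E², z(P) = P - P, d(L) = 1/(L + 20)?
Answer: I*√5/15 ≈ 0.14907*I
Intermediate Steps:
d(L) = 1/(20 + L)
z(P) = 0
x(E) = E²*(-5/3 - E/3) (x(E) = ((5 + E)/(-3))*E² = (-(5 + E)/3)*E² = (-5/3 - E/3)*E² = E²*(-5/3 - E/3))
√(x(z(9)) + d(-65)) = √((⅓)*0²*(-5 - 1*0) + 1/(20 - 65)) = √((⅓)*0*(-5 + 0) + 1/(-45)) = √((⅓)*0*(-5) - 1/45) = √(0 - 1/45) = √(-1/45) = I*√5/15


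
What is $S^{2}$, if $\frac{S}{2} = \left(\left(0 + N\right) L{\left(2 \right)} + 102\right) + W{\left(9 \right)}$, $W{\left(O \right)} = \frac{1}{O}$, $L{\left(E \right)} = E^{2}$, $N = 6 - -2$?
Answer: $\frac{5827396}{81} \approx 71943.0$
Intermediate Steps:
$N = 8$ ($N = 6 + 2 = 8$)
$S = \frac{2414}{9}$ ($S = 2 \left(\left(\left(0 + 8\right) 2^{2} + 102\right) + \frac{1}{9}\right) = 2 \left(\left(8 \cdot 4 + 102\right) + \frac{1}{9}\right) = 2 \left(\left(32 + 102\right) + \frac{1}{9}\right) = 2 \left(134 + \frac{1}{9}\right) = 2 \cdot \frac{1207}{9} = \frac{2414}{9} \approx 268.22$)
$S^{2} = \left(\frac{2414}{9}\right)^{2} = \frac{5827396}{81}$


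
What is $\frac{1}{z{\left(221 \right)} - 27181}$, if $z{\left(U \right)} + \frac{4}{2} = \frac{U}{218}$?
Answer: $- \frac{218}{5925673} \approx -3.6789 \cdot 10^{-5}$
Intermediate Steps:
$z{\left(U \right)} = -2 + \frac{U}{218}$
$\frac{1}{z{\left(221 \right)} - 27181} = \frac{1}{\left(-2 + \frac{1}{218} \cdot 221\right) - 27181} = \frac{1}{\left(-2 + \frac{221}{218}\right) - 27181} = \frac{1}{- \frac{215}{218} - 27181} = \frac{1}{- \frac{5925673}{218}} = - \frac{218}{5925673}$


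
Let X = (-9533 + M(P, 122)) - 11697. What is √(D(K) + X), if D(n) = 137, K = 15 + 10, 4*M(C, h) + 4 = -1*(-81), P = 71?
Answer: I*√84295/2 ≈ 145.17*I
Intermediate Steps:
M(C, h) = 77/4 (M(C, h) = -1 + (-1*(-81))/4 = -1 + (¼)*81 = -1 + 81/4 = 77/4)
K = 25
X = -84843/4 (X = (-9533 + 77/4) - 11697 = -38055/4 - 11697 = -84843/4 ≈ -21211.)
√(D(K) + X) = √(137 - 84843/4) = √(-84295/4) = I*√84295/2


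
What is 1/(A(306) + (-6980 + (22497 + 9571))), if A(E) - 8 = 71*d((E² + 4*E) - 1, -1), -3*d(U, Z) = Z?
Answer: 3/75359 ≈ 3.9809e-5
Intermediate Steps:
d(U, Z) = -Z/3
A(E) = 95/3 (A(E) = 8 + 71*(-⅓*(-1)) = 8 + 71*(⅓) = 8 + 71/3 = 95/3)
1/(A(306) + (-6980 + (22497 + 9571))) = 1/(95/3 + (-6980 + (22497 + 9571))) = 1/(95/3 + (-6980 + 32068)) = 1/(95/3 + 25088) = 1/(75359/3) = 3/75359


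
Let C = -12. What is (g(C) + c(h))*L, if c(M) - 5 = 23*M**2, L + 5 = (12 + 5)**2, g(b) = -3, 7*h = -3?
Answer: 86620/49 ≈ 1767.8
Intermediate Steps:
h = -3/7 (h = (1/7)*(-3) = -3/7 ≈ -0.42857)
L = 284 (L = -5 + (12 + 5)**2 = -5 + 17**2 = -5 + 289 = 284)
c(M) = 5 + 23*M**2
(g(C) + c(h))*L = (-3 + (5 + 23*(-3/7)**2))*284 = (-3 + (5 + 23*(9/49)))*284 = (-3 + (5 + 207/49))*284 = (-3 + 452/49)*284 = (305/49)*284 = 86620/49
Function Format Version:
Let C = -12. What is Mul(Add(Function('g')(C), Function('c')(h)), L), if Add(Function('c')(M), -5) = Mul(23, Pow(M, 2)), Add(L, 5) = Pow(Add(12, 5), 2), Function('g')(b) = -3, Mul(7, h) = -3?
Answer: Rational(86620, 49) ≈ 1767.8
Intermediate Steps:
h = Rational(-3, 7) (h = Mul(Rational(1, 7), -3) = Rational(-3, 7) ≈ -0.42857)
L = 284 (L = Add(-5, Pow(Add(12, 5), 2)) = Add(-5, Pow(17, 2)) = Add(-5, 289) = 284)
Function('c')(M) = Add(5, Mul(23, Pow(M, 2)))
Mul(Add(Function('g')(C), Function('c')(h)), L) = Mul(Add(-3, Add(5, Mul(23, Pow(Rational(-3, 7), 2)))), 284) = Mul(Add(-3, Add(5, Mul(23, Rational(9, 49)))), 284) = Mul(Add(-3, Add(5, Rational(207, 49))), 284) = Mul(Add(-3, Rational(452, 49)), 284) = Mul(Rational(305, 49), 284) = Rational(86620, 49)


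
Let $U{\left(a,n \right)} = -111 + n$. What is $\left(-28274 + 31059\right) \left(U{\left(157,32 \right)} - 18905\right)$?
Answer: $-52870440$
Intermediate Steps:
$\left(-28274 + 31059\right) \left(U{\left(157,32 \right)} - 18905\right) = \left(-28274 + 31059\right) \left(\left(-111 + 32\right) - 18905\right) = 2785 \left(-79 - 18905\right) = 2785 \left(-18984\right) = -52870440$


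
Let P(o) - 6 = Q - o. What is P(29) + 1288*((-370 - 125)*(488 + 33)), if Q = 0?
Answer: -332168783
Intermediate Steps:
P(o) = 6 - o (P(o) = 6 + (0 - o) = 6 - o)
P(29) + 1288*((-370 - 125)*(488 + 33)) = (6 - 1*29) + 1288*((-370 - 125)*(488 + 33)) = (6 - 29) + 1288*(-495*521) = -23 + 1288*(-257895) = -23 - 332168760 = -332168783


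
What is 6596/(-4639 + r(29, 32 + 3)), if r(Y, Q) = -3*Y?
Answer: -194/139 ≈ -1.3957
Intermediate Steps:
6596/(-4639 + r(29, 32 + 3)) = 6596/(-4639 - 3*29) = 6596/(-4639 - 87) = 6596/(-4726) = 6596*(-1/4726) = -194/139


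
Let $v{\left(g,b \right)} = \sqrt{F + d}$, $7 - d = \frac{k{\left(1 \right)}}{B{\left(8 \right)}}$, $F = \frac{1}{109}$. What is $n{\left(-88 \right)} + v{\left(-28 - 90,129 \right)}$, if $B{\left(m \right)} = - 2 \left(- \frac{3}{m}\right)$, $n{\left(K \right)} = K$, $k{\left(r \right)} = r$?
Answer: $-88 + \frac{8 \sqrt{9483}}{327} \approx -85.618$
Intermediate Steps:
$F = \frac{1}{109} \approx 0.0091743$
$B{\left(m \right)} = \frac{6}{m}$
$d = \frac{17}{3}$ ($d = 7 - 1 \frac{1}{6 \cdot \frac{1}{8}} = 7 - 1 \frac{1}{\frac{3}{4}} = 7 - 1 \cdot \frac{4}{3} = 7 - \frac{4}{3} = \frac{17}{3} \approx 5.6667$)
$v{\left(g,b \right)} = \frac{8 \sqrt{9483}}{327}$ ($v{\left(g,b \right)} = \sqrt{\frac{1}{109} + \frac{17}{3}} = \sqrt{\frac{1856}{327}} = \frac{8 \sqrt{9483}}{327}$)
$n{\left(-88 \right)} + v{\left(-28 - 90,129 \right)} = -88 + \frac{8 \sqrt{9483}}{327}$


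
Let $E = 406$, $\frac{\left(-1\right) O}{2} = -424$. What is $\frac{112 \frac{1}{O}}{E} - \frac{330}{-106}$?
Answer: $\frac{9571}{3074} \approx 3.1135$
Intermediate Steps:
$O = 848$ ($O = \left(-2\right) \left(-424\right) = 848$)
$\frac{112 \frac{1}{O}}{E} - \frac{330}{-106} = \frac{112 \cdot \frac{1}{848}}{406} - \frac{330}{-106} = 112 \cdot \frac{1}{848} \cdot \frac{1}{406} - - \frac{165}{53} = \frac{7}{53} \cdot \frac{1}{406} + \frac{165}{53} = \frac{1}{3074} + \frac{165}{53} = \frac{9571}{3074}$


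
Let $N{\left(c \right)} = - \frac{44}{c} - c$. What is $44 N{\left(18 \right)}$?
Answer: $- \frac{8096}{9} \approx -899.56$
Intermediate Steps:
$N{\left(c \right)} = - c - \frac{44}{c}$
$44 N{\left(18 \right)} = 44 \left(\left(-1\right) 18 - \frac{44}{18}\right) = 44 \left(-18 - \frac{22}{9}\right) = 44 \left(- \frac{184}{9}\right) = - \frac{8096}{9}$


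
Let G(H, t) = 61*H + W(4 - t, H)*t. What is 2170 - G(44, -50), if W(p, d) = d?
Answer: 1686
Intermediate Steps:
G(H, t) = 61*H + H*t
2170 - G(44, -50) = 2170 - 44*(61 - 50) = 2170 - 44*11 = 2170 - 1*484 = 2170 - 484 = 1686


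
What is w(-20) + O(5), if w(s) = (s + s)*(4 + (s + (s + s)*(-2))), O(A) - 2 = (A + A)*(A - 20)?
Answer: -2708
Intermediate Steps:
O(A) = 2 + 2*A*(-20 + A) (O(A) = 2 + (A + A)*(A - 20) = 2 + (2*A)*(-20 + A) = 2 + 2*A*(-20 + A))
w(s) = 2*s*(4 - 3*s) (w(s) = (2*s)*(4 + (s + (2*s)*(-2))) = (2*s)*(4 + (s - 4*s)) = (2*s)*(4 - 3*s) = 2*s*(4 - 3*s))
w(-20) + O(5) = 2*(-20)*(4 - 3*(-20)) + (2 - 40*5 + 2*5²) = 2*(-20)*(4 + 60) + (2 - 200 + 2*25) = 2*(-20)*64 + (2 - 200 + 50) = -2560 - 148 = -2708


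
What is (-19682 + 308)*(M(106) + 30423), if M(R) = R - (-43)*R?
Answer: -679775538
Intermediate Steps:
M(R) = 44*R (M(R) = R + 43*R = 44*R)
(-19682 + 308)*(M(106) + 30423) = (-19682 + 308)*(44*106 + 30423) = -19374*(4664 + 30423) = -19374*35087 = -679775538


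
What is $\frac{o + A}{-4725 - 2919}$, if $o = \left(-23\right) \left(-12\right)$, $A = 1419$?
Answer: $- \frac{565}{2548} \approx -0.22174$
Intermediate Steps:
$o = 276$
$\frac{o + A}{-4725 - 2919} = \frac{276 + 1419}{-4725 - 2919} = \frac{1695}{-7644} = 1695 \left(- \frac{1}{7644}\right) = - \frac{565}{2548}$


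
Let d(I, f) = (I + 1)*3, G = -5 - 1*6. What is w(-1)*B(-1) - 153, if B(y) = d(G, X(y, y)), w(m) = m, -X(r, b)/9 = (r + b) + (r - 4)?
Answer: -123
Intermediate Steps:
X(r, b) = 36 - 18*r - 9*b (X(r, b) = -9*((r + b) + (r - 4)) = -9*((b + r) + (-4 + r)) = -9*(-4 + b + 2*r) = 36 - 18*r - 9*b)
G = -11 (G = -5 - 6 = -11)
d(I, f) = 3 + 3*I (d(I, f) = (1 + I)*3 = 3 + 3*I)
B(y) = -30 (B(y) = 3 + 3*(-11) = 3 - 33 = -30)
w(-1)*B(-1) - 153 = -1*(-30) - 153 = 30 - 153 = -123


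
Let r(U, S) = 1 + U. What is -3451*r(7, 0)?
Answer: -27608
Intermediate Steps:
-3451*r(7, 0) = -3451*(1 + 7) = -3451*8 = -27608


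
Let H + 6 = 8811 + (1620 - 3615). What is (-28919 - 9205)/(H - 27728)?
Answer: 19062/10459 ≈ 1.8225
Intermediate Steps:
H = 6810 (H = -6 + (8811 + (1620 - 3615)) = -6 + (8811 - 1995) = -6 + 6816 = 6810)
(-28919 - 9205)/(H - 27728) = (-28919 - 9205)/(6810 - 27728) = -38124/(-20918) = -38124*(-1/20918) = 19062/10459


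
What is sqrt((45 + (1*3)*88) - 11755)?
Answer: I*sqrt(11446) ≈ 106.99*I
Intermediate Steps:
sqrt((45 + (1*3)*88) - 11755) = sqrt((45 + 3*88) - 11755) = sqrt((45 + 264) - 11755) = sqrt(309 - 11755) = sqrt(-11446) = I*sqrt(11446)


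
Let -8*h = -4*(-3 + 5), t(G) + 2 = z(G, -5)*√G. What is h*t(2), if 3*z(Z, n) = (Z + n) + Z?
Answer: -2 - √2/3 ≈ -2.4714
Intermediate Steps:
z(Z, n) = n/3 + 2*Z/3 (z(Z, n) = ((Z + n) + Z)/3 = (n + 2*Z)/3 = n/3 + 2*Z/3)
t(G) = -2 + √G*(-5/3 + 2*G/3) (t(G) = -2 + ((⅓)*(-5) + 2*G/3)*√G = -2 + (-5/3 + 2*G/3)*√G = -2 + √G*(-5/3 + 2*G/3))
h = 1 (h = -(-1)*(-3 + 5)/2 = -(-1)*2/2 = -⅛*(-8) = 1)
h*t(2) = 1*(-2 + √2*(-5 + 2*2)/3) = 1*(-2 + √2*(-5 + 4)/3) = 1*(-2 + (⅓)*√2*(-1)) = 1*(-2 - √2/3) = -2 - √2/3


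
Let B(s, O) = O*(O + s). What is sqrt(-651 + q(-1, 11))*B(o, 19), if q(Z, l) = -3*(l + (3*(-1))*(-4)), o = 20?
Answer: 8892*I*sqrt(5) ≈ 19883.0*I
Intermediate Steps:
q(Z, l) = -36 - 3*l (q(Z, l) = -3*(l - 3*(-4)) = -3*(l + 12) = -3*(12 + l) = -36 - 3*l)
sqrt(-651 + q(-1, 11))*B(o, 19) = sqrt(-651 + (-36 - 3*11))*(19*(19 + 20)) = sqrt(-651 + (-36 - 33))*(19*39) = sqrt(-651 - 69)*741 = sqrt(-720)*741 = (12*I*sqrt(5))*741 = 8892*I*sqrt(5)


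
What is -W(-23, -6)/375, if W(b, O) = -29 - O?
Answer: 23/375 ≈ 0.061333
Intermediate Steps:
-W(-23, -6)/375 = -(-29 - 1*(-6))/375 = -(-29 + 6)*(1/375) = -1*(-23)*(1/375) = 23*(1/375) = 23/375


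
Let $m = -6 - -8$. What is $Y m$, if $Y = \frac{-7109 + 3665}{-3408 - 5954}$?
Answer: $\frac{3444}{4681} \approx 0.73574$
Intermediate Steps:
$m = 2$ ($m = -6 + 8 = 2$)
$Y = \frac{1722}{4681}$ ($Y = - \frac{3444}{-9362} = \left(-3444\right) \left(- \frac{1}{9362}\right) = \frac{1722}{4681} \approx 0.36787$)
$Y m = \frac{1722}{4681} \cdot 2 = \frac{3444}{4681}$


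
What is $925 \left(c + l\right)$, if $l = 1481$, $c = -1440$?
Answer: $37925$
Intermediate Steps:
$925 \left(c + l\right) = 925 \left(-1440 + 1481\right) = 925 \cdot 41 = 37925$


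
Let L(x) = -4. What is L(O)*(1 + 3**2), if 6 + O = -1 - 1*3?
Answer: -40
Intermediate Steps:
O = -10 (O = -6 + (-1 - 1*3) = -6 + (-1 - 3) = -6 - 4 = -10)
L(O)*(1 + 3**2) = -4*(1 + 3**2) = -4*(1 + 9) = -4*10 = -40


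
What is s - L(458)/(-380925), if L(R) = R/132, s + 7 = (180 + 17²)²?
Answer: 5529874511929/25141050 ≈ 2.1995e+5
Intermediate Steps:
s = 219954 (s = -7 + (180 + 17²)² = -7 + (180 + 289)² = -7 + 469² = -7 + 219961 = 219954)
L(R) = R/132 (L(R) = R*(1/132) = R/132)
s - L(458)/(-380925) = 219954 - (1/132)*458/(-380925) = 219954 - 229*(-1)/(66*380925) = 219954 - 1*(-229/25141050) = 219954 + 229/25141050 = 5529874511929/25141050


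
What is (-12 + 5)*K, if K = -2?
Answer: 14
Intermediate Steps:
(-12 + 5)*K = (-12 + 5)*(-2) = -7*(-2) = 14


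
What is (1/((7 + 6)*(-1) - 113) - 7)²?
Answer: 779689/15876 ≈ 49.111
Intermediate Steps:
(1/((7 + 6)*(-1) - 113) - 7)² = (1/(13*(-1) - 113) - 7)² = (1/(-13 - 113) - 7)² = (1/(-126) - 7)² = (-1/126 - 7)² = (-883/126)² = 779689/15876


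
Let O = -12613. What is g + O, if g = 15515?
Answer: 2902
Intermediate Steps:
g + O = 15515 - 12613 = 2902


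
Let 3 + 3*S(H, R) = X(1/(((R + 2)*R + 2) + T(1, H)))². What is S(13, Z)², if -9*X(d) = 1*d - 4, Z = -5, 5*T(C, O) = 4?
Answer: 54967396/62742241 ≈ 0.87608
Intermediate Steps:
T(C, O) = ⅘ (T(C, O) = (⅕)*4 = ⅘)
X(d) = 4/9 - d/9 (X(d) = -(1*d - 4)/9 = -(d - 4)/9 = -(-4 + d)/9 = 4/9 - d/9)
S(H, R) = -1 + (4/9 - 1/(9*(14/5 + R*(2 + R))))²/3 (S(H, R) = -1 + (4/9 - 1/(9*(((R + 2)*R + 2) + ⅘)))²/3 = -1 + (4/9 - 1/(9*(((2 + R)*R + 2) + ⅘)))²/3 = -1 + (4/9 - 1/(9*((R*(2 + R) + 2) + ⅘)))²/3 = -1 + (4/9 - 1/(9*((2 + R*(2 + R)) + ⅘)))²/3 = -1 + (4/9 - 1/(9*(14/5 + R*(2 + R))))²/3)
S(13, Z)² = (-1 + (51 + 20*(-5)² + 40*(-5))²/(243*(14 + 5*(-5)² + 10*(-5))²))² = (-1 + (51 + 20*25 - 200)²/(243*(14 + 5*25 - 50)²))² = (-1 + (51 + 500 - 200)²/(243*(14 + 125 - 50)²))² = (-1 + (1/243)*351²/89²)² = (-1 + (1/243)*(1/7921)*123201)² = (-1 + 507/7921)² = (-7414/7921)² = 54967396/62742241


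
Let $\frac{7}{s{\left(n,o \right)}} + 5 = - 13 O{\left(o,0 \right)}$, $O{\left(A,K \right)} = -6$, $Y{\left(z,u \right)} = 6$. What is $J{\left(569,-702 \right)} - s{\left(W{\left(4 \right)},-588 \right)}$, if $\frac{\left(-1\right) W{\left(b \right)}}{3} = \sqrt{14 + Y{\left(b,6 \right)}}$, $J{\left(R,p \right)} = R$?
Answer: $\frac{41530}{73} \approx 568.9$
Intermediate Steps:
$W{\left(b \right)} = - 6 \sqrt{5}$ ($W{\left(b \right)} = - 3 \sqrt{14 + 6} = - 3 \sqrt{20} = - 3 \cdot 2 \sqrt{5} = - 6 \sqrt{5}$)
$s{\left(n,o \right)} = \frac{7}{73}$ ($s{\left(n,o \right)} = \frac{7}{-5 - -78} = \frac{7}{-5 + 78} = \frac{7}{73}$)
$J{\left(569,-702 \right)} - s{\left(W{\left(4 \right)},-588 \right)} = 569 - \frac{7}{73} = \frac{41530}{73}$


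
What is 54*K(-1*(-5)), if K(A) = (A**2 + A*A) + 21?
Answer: 3834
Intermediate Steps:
K(A) = 21 + 2*A**2 (K(A) = (A**2 + A**2) + 21 = 2*A**2 + 21 = 21 + 2*A**2)
54*K(-1*(-5)) = 54*(21 + 2*(-1*(-5))**2) = 54*(21 + 2*5**2) = 54*(21 + 2*25) = 54*(21 + 50) = 54*71 = 3834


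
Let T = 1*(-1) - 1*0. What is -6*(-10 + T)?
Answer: 66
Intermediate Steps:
T = -1 (T = -1 + 0 = -1)
-6*(-10 + T) = -6*(-10 - 1) = -6*(-11) = 66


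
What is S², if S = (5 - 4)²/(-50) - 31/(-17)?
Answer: 2350089/722500 ≈ 3.2527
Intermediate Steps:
S = 1533/850 (S = 1²*(-1/50) - 31*(-1/17) = 1*(-1/50) + 31/17 = -1/50 + 31/17 = 1533/850 ≈ 1.8035)
S² = (1533/850)² = 2350089/722500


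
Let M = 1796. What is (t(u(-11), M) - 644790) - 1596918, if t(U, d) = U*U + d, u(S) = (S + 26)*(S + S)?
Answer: -2131012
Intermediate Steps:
u(S) = 2*S*(26 + S) (u(S) = (26 + S)*(2*S) = 2*S*(26 + S))
t(U, d) = d + U² (t(U, d) = U² + d = d + U²)
(t(u(-11), M) - 644790) - 1596918 = ((1796 + (2*(-11)*(26 - 11))²) - 644790) - 1596918 = ((1796 + (2*(-11)*15)²) - 644790) - 1596918 = ((1796 + (-330)²) - 644790) - 1596918 = ((1796 + 108900) - 644790) - 1596918 = (110696 - 644790) - 1596918 = -534094 - 1596918 = -2131012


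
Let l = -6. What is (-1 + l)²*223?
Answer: 10927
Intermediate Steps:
(-1 + l)²*223 = (-1 - 6)²*223 = (-7)²*223 = 49*223 = 10927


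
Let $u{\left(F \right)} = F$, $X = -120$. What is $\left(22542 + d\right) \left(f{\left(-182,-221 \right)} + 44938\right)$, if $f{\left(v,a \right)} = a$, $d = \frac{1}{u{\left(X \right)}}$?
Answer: $\frac{120961228963}{120} \approx 1.008 \cdot 10^{9}$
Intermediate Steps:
$d = - \frac{1}{120}$ ($d = \frac{1}{-120} = - \frac{1}{120} \approx -0.0083333$)
$\left(22542 + d\right) \left(f{\left(-182,-221 \right)} + 44938\right) = \left(22542 - \frac{1}{120}\right) \left(-221 + 44938\right) = \frac{2705039}{120} \cdot 44717 = \frac{120961228963}{120}$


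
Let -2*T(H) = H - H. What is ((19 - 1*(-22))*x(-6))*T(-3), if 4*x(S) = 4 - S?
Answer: 0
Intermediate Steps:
T(H) = 0 (T(H) = -(H - H)/2 = -½*0 = 0)
x(S) = 1 - S/4 (x(S) = (4 - S)/4 = 1 - S/4)
((19 - 1*(-22))*x(-6))*T(-3) = ((19 - 1*(-22))*(1 - ¼*(-6)))*0 = ((19 + 22)*(1 + 3/2))*0 = (41*(5/2))*0 = (205/2)*0 = 0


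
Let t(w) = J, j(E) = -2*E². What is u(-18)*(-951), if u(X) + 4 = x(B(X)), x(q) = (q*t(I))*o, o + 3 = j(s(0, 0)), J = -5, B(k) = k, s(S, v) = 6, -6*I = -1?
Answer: 6423054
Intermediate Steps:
I = ⅙ (I = -⅙*(-1) = ⅙ ≈ 0.16667)
t(w) = -5
o = -75 (o = -3 - 2*6² = -3 - 2*36 = -3 - 72 = -75)
x(q) = 375*q (x(q) = (q*(-5))*(-75) = -5*q*(-75) = 375*q)
u(X) = -4 + 375*X
u(-18)*(-951) = (-4 + 375*(-18))*(-951) = (-4 - 6750)*(-951) = -6754*(-951) = 6423054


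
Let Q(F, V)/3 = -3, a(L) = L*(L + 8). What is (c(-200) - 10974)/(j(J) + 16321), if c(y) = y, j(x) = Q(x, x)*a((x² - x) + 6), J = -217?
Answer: 11174/20149218239 ≈ 5.5456e-7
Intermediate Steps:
a(L) = L*(8 + L)
Q(F, V) = -9 (Q(F, V) = 3*(-3) = -9)
j(x) = -9*(6 + x² - x)*(14 + x² - x) (j(x) = -9*((x² - x) + 6)*(8 + ((x² - x) + 6)) = -9*(6 + x² - x)*(8 + (6 + x² - x)) = -9*(6 + x² - x)*(14 + x² - x))
(c(-200) - 10974)/(j(J) + 16321) = (-200 - 10974)/(-9*(6 + (-217)² - 1*(-217))*(14 + (-217)² - 1*(-217)) + 16321) = -11174/(-9*(6 + 47089 + 217)*(14 + 47089 + 217) + 16321) = -11174/(-9*47312*47320 + 16321) = -11174/(-20149234560 + 16321) = -11174/(-20149218239) = -11174*(-1/20149218239) = 11174/20149218239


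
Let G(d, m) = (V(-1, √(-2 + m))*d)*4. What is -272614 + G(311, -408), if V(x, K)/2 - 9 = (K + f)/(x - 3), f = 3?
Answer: -252088 - 622*I*√410 ≈ -2.5209e+5 - 12595.0*I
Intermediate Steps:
V(x, K) = 18 + 2*(3 + K)/(-3 + x) (V(x, K) = 18 + 2*((K + 3)/(x - 3)) = 18 + 2*((3 + K)/(-3 + x)) = 18 + 2*(3 + K)/(-3 + x))
G(d, m) = 4*d*(33/2 - √(-2 + m)/2) (G(d, m) = ((2*(-24 + √(-2 + m) + 9*(-1))/(-3 - 1))*d)*4 = ((2*(-24 + √(-2 + m) - 9)/(-4))*d)*4 = ((2*(-¼)*(-33 + √(-2 + m)))*d)*4 = ((33/2 - √(-2 + m)/2)*d)*4 = (d*(33/2 - √(-2 + m)/2))*4 = 4*d*(33/2 - √(-2 + m)/2))
-272614 + G(311, -408) = -272614 + 2*311*(33 - √(-2 - 408)) = -272614 + 2*311*(33 - √(-410)) = -272614 + 2*311*(33 - I*√410) = -272614 + (20526 - 622*I*√410) = -252088 - 622*I*√410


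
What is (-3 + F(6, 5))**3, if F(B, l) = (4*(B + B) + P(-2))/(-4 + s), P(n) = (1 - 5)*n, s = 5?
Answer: 148877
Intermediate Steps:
P(n) = -4*n
F(B, l) = 8 + 8*B (F(B, l) = (4*(B + B) - 4*(-2))/(-4 + 5) = (4*(2*B) + 8)/1 = (8*B + 8)*1 = (8 + 8*B)*1 = 8 + 8*B)
(-3 + F(6, 5))**3 = (-3 + (8 + 8*6))**3 = (-3 + (8 + 48))**3 = (-3 + 56)**3 = 53**3 = 148877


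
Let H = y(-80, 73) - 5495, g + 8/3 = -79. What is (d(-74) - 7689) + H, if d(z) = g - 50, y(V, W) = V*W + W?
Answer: -57248/3 ≈ -19083.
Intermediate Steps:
g = -245/3 (g = -8/3 - 79 = -245/3 ≈ -81.667)
y(V, W) = W + V*W
d(z) = -395/3 (d(z) = -245/3 - 50 = -395/3)
H = -11262 (H = 73*(1 - 80) - 5495 = 73*(-79) - 5495 = -5767 - 5495 = -11262)
(d(-74) - 7689) + H = (-395/3 - 7689) - 11262 = -23462/3 - 11262 = -57248/3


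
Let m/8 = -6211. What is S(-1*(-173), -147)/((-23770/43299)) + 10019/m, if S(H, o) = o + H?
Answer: -28087805071/590541880 ≈ -47.563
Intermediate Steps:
m = -49688 (m = 8*(-6211) = -49688)
S(H, o) = H + o
S(-1*(-173), -147)/((-23770/43299)) + 10019/m = (-1*(-173) - 147)/((-23770/43299)) + 10019/(-49688) = (173 - 147)/((-23770*1/43299)) + 10019*(-1/49688) = 26/(-23770/43299) - 10019/49688 = 26*(-43299/23770) - 10019/49688 = -562887/11885 - 10019/49688 = -28087805071/590541880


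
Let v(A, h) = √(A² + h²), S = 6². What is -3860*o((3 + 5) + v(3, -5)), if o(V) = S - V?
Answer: -108080 + 3860*√34 ≈ -85573.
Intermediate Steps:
S = 36
o(V) = 36 - V
-3860*o((3 + 5) + v(3, -5)) = -3860*(36 - ((3 + 5) + √(3² + (-5)²))) = -3860*(36 - (8 + √(9 + 25))) = -3860*(36 - (8 + √34)) = -3860*(36 + (-8 - √34)) = -3860*(28 - √34) = -108080 + 3860*√34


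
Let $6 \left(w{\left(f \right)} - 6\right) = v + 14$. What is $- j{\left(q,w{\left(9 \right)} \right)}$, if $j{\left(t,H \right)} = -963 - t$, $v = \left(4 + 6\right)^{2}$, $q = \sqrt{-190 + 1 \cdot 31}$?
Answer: $963 + i \sqrt{159} \approx 963.0 + 12.61 i$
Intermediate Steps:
$q = i \sqrt{159}$ ($q = \sqrt{-190 + 31} = \sqrt{-159} = i \sqrt{159} \approx 12.61 i$)
$v = 100$ ($v = 10^{2} = 100$)
$w{\left(f \right)} = 25$ ($w{\left(f \right)} = 6 + \frac{100 + 14}{6} = 6 + \frac{1}{6} \cdot 114 = 6 + 19 = 25$)
$- j{\left(q,w{\left(9 \right)} \right)} = - (-963 - i \sqrt{159}) = 963 + i \sqrt{159}$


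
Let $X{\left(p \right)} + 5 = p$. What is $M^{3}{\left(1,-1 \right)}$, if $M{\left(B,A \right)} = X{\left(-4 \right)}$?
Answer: $-729$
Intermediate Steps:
$X{\left(p \right)} = -5 + p$
$M{\left(B,A \right)} = -9$ ($M{\left(B,A \right)} = -5 - 4 = -9$)
$M^{3}{\left(1,-1 \right)} = \left(-9\right)^{3} = -729$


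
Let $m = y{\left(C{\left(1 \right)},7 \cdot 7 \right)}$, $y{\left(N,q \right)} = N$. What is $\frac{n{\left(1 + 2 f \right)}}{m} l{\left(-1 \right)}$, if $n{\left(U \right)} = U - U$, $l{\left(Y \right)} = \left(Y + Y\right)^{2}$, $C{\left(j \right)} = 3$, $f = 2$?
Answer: $0$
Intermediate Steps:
$l{\left(Y \right)} = 4 Y^{2}$ ($l{\left(Y \right)} = \left(2 Y\right)^{2} = 4 Y^{2}$)
$n{\left(U \right)} = 0$
$m = 3$
$\frac{n{\left(1 + 2 f \right)}}{m} l{\left(-1 \right)} = \frac{0}{3} \cdot 4 \left(-1\right)^{2} = 0 \cdot \frac{1}{3} \cdot 4 \cdot 1 = 0 \cdot 4 = 0$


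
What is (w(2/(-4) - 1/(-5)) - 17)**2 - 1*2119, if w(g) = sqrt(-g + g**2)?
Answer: -2119 + (170 - sqrt(39))**2/100 ≈ -1850.8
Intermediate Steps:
w(g) = sqrt(g**2 - g)
(w(2/(-4) - 1/(-5)) - 17)**2 - 1*2119 = (sqrt((2/(-4) - 1/(-5))*(-1 + (2/(-4) - 1/(-5)))) - 17)**2 - 1*2119 = (sqrt((2*(-1/4) - 1*(-1/5))*(-1 + (2*(-1/4) - 1*(-1/5)))) - 17)**2 - 2119 = (sqrt((-1/2 + 1/5)*(-1 + (-1/2 + 1/5))) - 17)**2 - 2119 = (sqrt(-3*(-1 - 3/10)/10) - 17)**2 - 2119 = (sqrt(-3/10*(-13/10)) - 17)**2 - 2119 = (sqrt(39/100) - 17)**2 - 2119 = (sqrt(39)/10 - 17)**2 - 2119 = (-17 + sqrt(39)/10)**2 - 2119 = -2119 + (-17 + sqrt(39)/10)**2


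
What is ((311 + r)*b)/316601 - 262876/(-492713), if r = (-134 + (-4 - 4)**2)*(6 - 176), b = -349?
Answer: -2016538132131/155993428513 ≈ -12.927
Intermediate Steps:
r = 11900 (r = (-134 + (-8)**2)*(-170) = (-134 + 64)*(-170) = -70*(-170) = 11900)
((311 + r)*b)/316601 - 262876/(-492713) = ((311 + 11900)*(-349))/316601 - 262876/(-492713) = (12211*(-349))*(1/316601) - 262876*(-1/492713) = -4261639*1/316601 + 262876/492713 = -4261639/316601 + 262876/492713 = -2016538132131/155993428513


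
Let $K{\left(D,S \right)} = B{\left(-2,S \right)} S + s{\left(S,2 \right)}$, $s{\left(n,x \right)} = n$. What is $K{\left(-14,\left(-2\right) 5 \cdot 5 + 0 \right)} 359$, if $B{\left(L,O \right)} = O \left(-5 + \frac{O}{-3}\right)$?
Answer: $\frac{31358650}{3} \approx 1.0453 \cdot 10^{7}$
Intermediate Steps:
$B{\left(L,O \right)} = O \left(-5 - \frac{O}{3}\right)$ ($B{\left(L,O \right)} = O \left(-5 + O \left(- \frac{1}{3}\right)\right) = O \left(-5 - \frac{O}{3}\right)$)
$K{\left(D,S \right)} = S - \frac{S^{2} \left(15 + S\right)}{3}$ ($K{\left(D,S \right)} = - \frac{S \left(15 + S\right)}{3} S + S = - \frac{S^{2} \left(15 + S\right)}{3} + S = S - \frac{S^{2} \left(15 + S\right)}{3}$)
$K{\left(-14,\left(-2\right) 5 \cdot 5 + 0 \right)} 359 = \frac{\left(\left(-2\right) 5 \cdot 5 + 0\right) \left(3 - \left(\left(-2\right) 5 \cdot 5 + 0\right) \left(15 + \left(\left(-2\right) 5 \cdot 5 + 0\right)\right)\right)}{3} \cdot 359 = \frac{\left(\left(-10\right) 5 + 0\right) \left(3 - \left(\left(-10\right) 5 + 0\right) \left(15 + \left(\left(-10\right) 5 + 0\right)\right)\right)}{3} \cdot 359 = \frac{\left(-50 + 0\right) \left(3 - \left(-50 + 0\right) \left(15 + \left(-50 + 0\right)\right)\right)}{3} \cdot 359 = \frac{1}{3} \left(-50\right) \left(3 - - 50 \left(15 - 50\right)\right) 359 = \frac{1}{3} \left(-50\right) \left(3 - \left(-50\right) \left(-35\right)\right) 359 = \frac{1}{3} \left(-50\right) \left(3 - 1750\right) 359 = \frac{1}{3} \left(-50\right) \left(-1747\right) 359 = \frac{87350}{3} \cdot 359 = \frac{31358650}{3}$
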